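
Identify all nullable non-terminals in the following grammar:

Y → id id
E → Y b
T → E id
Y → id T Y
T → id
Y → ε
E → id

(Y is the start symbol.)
{ 'Y' }

A non-terminal is nullable if it can derive ε (the empty string): either it has an ε-production, or it has a production whose right-hand side consists entirely of nullable non-terminals.

ε-productions: Y → ε
So Y is immediately nullable.
No further non-terminal can be added: every production for the remaining non-terminals contains a terminal or a non-nullable non-terminal.
Nullable = { 'Y' }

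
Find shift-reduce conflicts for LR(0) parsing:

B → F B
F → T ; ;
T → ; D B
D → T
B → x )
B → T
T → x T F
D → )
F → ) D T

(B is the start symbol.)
A shift-reduce conflict occurs when an LR(0) state has both:
  - a complete (reduce) item [A → α .] (dot at the end), and
  - a shift item [B → β . c γ] (dot before a terminal).

Augment with B' → B and build the canonical LR(0) collection (I0 = CLOSURE({[B' → . B]}), then GOTO on every symbol after a dot until no new states appear). It has 21 states:
  I0: { [B → . F B], [B → . T], [B → . x )], [B' → . B], [F → . ) D T], [F → . T ; ;], [T → . ; D B], [T → . x T F] }  — shift
  I1: { [D → . )], [D → . T], [F → ) . D T], [T → . ; D B], [T → . x T F] }  — shift
  I2: { [D → . )], [D → . T], [T → . ; D B], [T → . x T F], [T → ; . D B] }  — shift
  I3: { [B' → B .] }  — accept
  I4: { [B → . F B], [B → . T], [B → . x )], [B → F . B], [F → . ) D T], [F → . T ; ;], [T → . ; D B], [T → . x T F] }  — shift
  I5: { [B → T .], [F → T . ; ;] }  — shift, reduce
  I6: { [B → x . )], [T → . ; D B], [T → . x T F], [T → x . T F] }  — shift
  I7: { [B → x ) .] }  — reduce
  I8: { [F → . ) D T], [F → . T ; ;], [T → . ; D B], [T → . x T F], [T → x T . F] }  — shift
  I9: { [T → . ; D B], [T → . x T F], [T → x . T F] }  — shift
  I10: { [T → x T F .] }  — reduce
  I11: { [F → T . ; ;] }  — shift
  I12: { [F → T ; . ;] }  — shift
  I13: { [F → T ; ; .] }  — reduce
  I14: { [B → F B .] }  — reduce
  I15: { [D → ) .] }  — reduce
  I16: { [B → . F B], [B → . T], [B → . x )], [F → . ) D T], [F → . T ; ;], [T → . ; D B], [T → . x T F], [T → ; D . B] }  — shift
  I17: { [D → T .] }  — reduce
  I18: { [T → ; D B .] }  — reduce
  I19: { [F → ) D . T], [T → . ; D B], [T → . x T F] }  — shift
  I20: { [F → ) D T .] }  — reduce

I5 contains reduce item [B → T .] and shift item [F → T . ; ;] — shift-reduce conflict.

Answer: Yes — I5: [B → T .] vs [F → T . ; ;]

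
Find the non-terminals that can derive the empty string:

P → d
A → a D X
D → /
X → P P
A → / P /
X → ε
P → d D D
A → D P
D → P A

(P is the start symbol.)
{ 'X' }

A non-terminal is nullable if it can derive ε (the empty string): either it has an ε-production, or it has a production whose right-hand side consists entirely of nullable non-terminals.

ε-productions: X → ε
So X is immediately nullable.
No further non-terminal can be added: every production for the remaining non-terminals contains a terminal or a non-nullable non-terminal.
Nullable = { 'X' }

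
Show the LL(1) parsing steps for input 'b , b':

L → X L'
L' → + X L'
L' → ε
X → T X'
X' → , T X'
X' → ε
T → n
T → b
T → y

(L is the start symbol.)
Stack is shown with the top on the left.

Stack        Input    Action
----------------------------
L $          b , b $  output L → X L'
X L' $       b , b $  output X → T X'
T X' L' $    b , b $  output T → b
b X' L' $    b , b $  match 'b'
X' L' $      , b $    output X' → , T X'
, T X' L' $  , b $    match ','
T X' L' $    b $      output T → b
b X' L' $    b $      match 'b'
X' L' $      $        output X' → ε
L' $         $        output L' → ε
$            $        accept

The string is accepted.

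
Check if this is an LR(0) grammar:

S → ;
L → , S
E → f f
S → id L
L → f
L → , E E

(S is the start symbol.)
A grammar is LR(0) if no state in the canonical LR(0) collection has:
  - both a shift item (dot before a terminal) and a complete item (shift-reduce conflict), or
  - two or more complete items (reduce-reduce conflict; the accept item [S' → S .] counts as a complete item here).

Augment with S' → S and build the canonical LR(0) collection (I0 = CLOSURE({[S' → . S]}), then GOTO on every symbol after a dot until no new states appear). It has 12 states:
  I0: { [S → . ;], [S → . id L], [S' → . S] }  — shift
  I1: { [S → ; .] }  — reduce
  I2: { [S' → S .] }  — accept
  I3: { [L → . , E E], [L → . , S], [L → . f], [S → id . L] }  — shift
  I4: { [E → . f f], [L → , . E E], [L → , . S], [S → . ;], [S → . id L] }  — shift
  I5: { [S → id L .] }  — reduce
  I6: { [L → f .] }  — reduce
  I7: { [E → . f f], [L → , E . E] }  — shift
  I8: { [L → , S .] }  — reduce
  I9: { [E → f . f] }  — shift
  I10: { [E → f f .] }  — reduce
  I11: { [L → , E E .] }  — reduce

Every state is either a pure shift/goto state or contains exactly one complete item and nothing to shift — no conflicts. The grammar is LR(0).

Answer: Yes, the grammar is LR(0)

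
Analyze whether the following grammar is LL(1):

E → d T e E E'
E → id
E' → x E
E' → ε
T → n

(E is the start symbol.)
No. Predict set conflict for E': { 'x' }

A grammar is LL(1) if for each non-terminal N with multiple productions, the predict sets of those productions are pairwise disjoint, where PREDICT(N → α) = (FIRST(α) \ {ε}) ∪ (FOLLOW(N) if α ⇒* ε).

Relevant sets:
  FOLLOW(E') = { $, 'x' }

For E:
  PREDICT(E → d T e E E') = { 'd' }
  PREDICT(E → id) = { 'id' }
For E':
  PREDICT(E' → x E) = { 'x' }
  PREDICT(E' → ε) = { $, 'x' }
T has a single production, so nothing to check there.

Conflict found: Predict set conflict for E': { 'x' }
The grammar is NOT LL(1).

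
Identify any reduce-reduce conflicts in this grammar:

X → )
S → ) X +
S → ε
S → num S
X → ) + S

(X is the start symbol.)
Augment with X' → X and build the canonical LR(0) collection (I0 = CLOSURE({[X' → . X]}), then GOTO on every symbol after a dot until no new states appear). It has 10 states:
  I0: { [X → . ) + S], [X → . )], [X' → . X] }  — shift
  I1: { [X → ) . + S], [X → ) .] }  — shift, reduce
  I2: { [X' → X .] }  — accept
  I3: { [S → . ) X +], [S → . num S], [S → .], [X → ) + . S] }  — shift, reduce
  I4: { [S → ) . X +], [X → . ) + S], [X → . )] }  — shift
  I5: { [X → ) + S .] }  — reduce
  I6: { [S → . ) X +], [S → . num S], [S → .], [S → num . S] }  — shift, reduce
  I7: { [S → num S .] }  — reduce
  I8: { [S → ) X . +] }  — shift
  I9: { [S → ) X + .] }  — reduce

No state contains more than one complete item.

Answer: No reduce-reduce conflicts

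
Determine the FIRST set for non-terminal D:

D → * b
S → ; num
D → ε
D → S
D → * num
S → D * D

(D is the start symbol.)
{ '*', ';', ε }

FIRST sets of the other non-terminals involved (by the same procedure, iterated to a fixed point):
  FIRST(S) = { '*', ';' }

From D → * b:
  - '*' is a terminal: add '*' and stop
From D → ε:
  - ε-production, so ε ∈ FIRST(D)
From D → S:
  - S is a non-terminal: add FIRST(S) \ {ε} = { '*', ';' }
    S is not nullable, so stop
From D → * num:
  - '*' is a terminal: add '*' and stop

Collecting: FIRST(D) = { '*', ';', ε }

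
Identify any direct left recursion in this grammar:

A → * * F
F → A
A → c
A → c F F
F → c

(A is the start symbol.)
Direct left recursion occurs when N → N α for some non-terminal N (the right-hand side begins with the left-hand side itself).

A → * * F: starts with '*'
F → A: starts with A
A → c: starts with c
A → c F F: starts with c
F → c: starts with c

No direct left recursion found.

Answer: No direct left recursion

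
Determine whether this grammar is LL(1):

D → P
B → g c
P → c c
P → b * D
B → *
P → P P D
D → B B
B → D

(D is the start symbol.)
Relevant sets:
  FIRST(P) = { 'b', 'c' }
  FIRST(B) = { '*', 'b', 'c', 'g' }
  FIRST(D) = { '*', 'b', 'c', 'g' }

For D:
  PREDICT(D → P) = { 'b', 'c' }
  PREDICT(D → B B) = { '*', 'b', 'c', 'g' }
For B:
  PREDICT(B → g c) = { 'g' }
  PREDICT(B → '*') = { '*' }
  PREDICT(B → D) = { '*', 'b', 'c', 'g' }
For P:
  PREDICT(P → c c) = { 'c' }
  PREDICT(P → b '*' D) = { 'b' }
  PREDICT(P → P P D) = { 'b', 'c' }

Conflict found: Predict set conflict for D: { 'b', 'c' }
The grammar is NOT LL(1).

Answer: No. Predict set conflict for D: { 'b', 'c' }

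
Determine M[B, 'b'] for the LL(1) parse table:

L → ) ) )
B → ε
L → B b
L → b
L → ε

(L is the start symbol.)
B → ε

To find M[B, 'b'], we find productions for B where 'b' is in the predict set (PREDICT(N → α) = (FIRST(α) \ {ε}) ∪ (FOLLOW(N) if α ⇒* ε)).

Relevant sets:
  FOLLOW(B) = { 'b' }

B → ε: PREDICT = { 'b' }
  'b' is in predict set, so this production goes in M[B, 'b']

M[B, 'b'] = B → ε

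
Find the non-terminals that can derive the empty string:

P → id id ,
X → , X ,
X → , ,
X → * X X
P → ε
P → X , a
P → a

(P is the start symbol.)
{ 'P' }

A non-terminal is nullable if it can derive ε (the empty string): either it has an ε-production, or it has a production whose right-hand side consists entirely of nullable non-terminals.

ε-productions: P → ε
So P is immediately nullable.
No further non-terminal can be added: every production for the remaining non-terminals contains a terminal or a non-nullable non-terminal.
Nullable = { 'P' }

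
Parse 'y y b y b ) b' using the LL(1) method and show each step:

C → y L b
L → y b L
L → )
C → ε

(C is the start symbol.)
LL(1) parsing maintains a stack (initially the start symbol over $) and the input. At each step: if the stack top is a terminal, match it against the current input token; if it is a non-terminal N, replace it with the RHS of M[N, lookahead] (the unique production whose predict set contains the lookahead).

Stack is shown with the top on the left.

Stack      Input            Action
----------------------------------
C $        y y b y b ) b $  output C → y L b
y L b $    y y b y b ) b $  match 'y'
L b $      y b y b ) b $    output L → y b L
y b L b $  y b y b ) b $    match 'y'
b L b $    b y b ) b $      match 'b'
L b $      y b ) b $        output L → y b L
y b L b $  y b ) b $        match 'y'
b L b $    b ) b $          match 'b'
L b $      ) b $            output L → )
) b $      ) b $            match ')'
b $        b $              match 'b'
$          $                accept

The string is accepted.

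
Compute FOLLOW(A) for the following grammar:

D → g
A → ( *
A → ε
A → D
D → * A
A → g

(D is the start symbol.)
{ $ }

To compute FOLLOW(A), find every occurrence of A on a right-hand side N → α A β: add FIRST(β) \ {ε}, and if β is empty or nullable also add FOLLOW(N). Iterate to a fixed point.

In D → * A: A is at the end, add FOLLOW(D)

The FOLLOW sets referred to above (computed the same way, to a fixed point):
  FOLLOW(D) = { $ }

Taking the union: FOLLOW(A) = { $ }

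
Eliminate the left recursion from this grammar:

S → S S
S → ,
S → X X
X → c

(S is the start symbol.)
S → , S'
S → X X S'
S' → S S'
S' → ε
X → c

S is directly left-recursive. The standard transformation for
  A → A α₁ | ... | A α_m | β₁ | ... | β_n
is
  A  → β₁ A' | ... | β_n A'
  A' → α₁ A' | ... | α_m A' | ε

S → , becomes S → , S'
S → X X becomes S → X X S'
S → S S becomes S' → S S'
Add S' → ε

Productions for other non-terminals are unchanged:
  X → c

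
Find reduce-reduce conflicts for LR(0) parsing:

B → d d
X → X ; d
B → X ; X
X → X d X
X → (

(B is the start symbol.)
No reduce-reduce conflicts

A reduce-reduce conflict occurs when an LR(0) state has two complete items [A → α .] and [B → β .] — both call for a reduction, and with no lookahead the parser cannot choose between them.

Augment with B' → B and build the canonical LR(0) collection (I0 = CLOSURE({[B' → . B]}), then GOTO on every symbol after a dot until no new states appear). It has 12 states:
  I0: { [B → . X ; X], [B → . d d], [B' → . B], [X → . (], [X → . X ; d], [X → . X d X] }  — shift
  I1: { [X → ( .] }  — reduce
  I2: { [B' → B .] }  — accept
  I3: { [B → X . ; X], [X → X . ; d], [X → X . d X] }  — shift
  I4: { [B → d . d] }  — shift
  I5: { [B → d d .] }  — reduce
  I6: { [B → X ; . X], [X → . (], [X → . X ; d], [X → . X d X], [X → X ; . d] }  — shift
  I7: { [X → . (], [X → . X ; d], [X → . X d X], [X → X d . X] }  — shift
  I8: { [X → X . ; d], [X → X . d X], [X → X d X .] }  — shift, reduce
  I9: { [X → X ; . d] }  — shift
  I10: { [X → X ; d .] }  — reduce
  I11: { [B → X ; X .], [X → X . ; d], [X → X . d X] }  — shift, reduce

No state contains more than one complete item.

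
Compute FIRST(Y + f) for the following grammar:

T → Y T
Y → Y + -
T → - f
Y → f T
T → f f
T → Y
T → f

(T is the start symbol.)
FIRST sets of the non-terminals involved (from the grammar, by fixed-point iteration):
  FIRST(Y) = { 'f' }

To compute FIRST(Y + f), process the symbols left to right:
Symbol Y is a non-terminal. Add FIRST(Y) \ {ε} = { 'f' }
Y is not nullable (ε ∉ FIRST(Y)), so stop here.
FIRST(Y + f) = { 'f' }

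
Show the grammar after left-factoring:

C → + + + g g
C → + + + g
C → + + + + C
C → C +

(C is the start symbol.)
Left-factoring transforms A → αβ₁ | αβ₂ into A → αA' and A' → β₁ | β₂
(α is the longest common prefix among the alternatives). Repeat until
no nonterminal has two alternatives with a common prefix.

Round 1: C has alternatives sharing prefix '+ + +'. Introduce C': C → + + + C'
  Add: C' → g g
  Add: C' → g
  Add: C' → + C

Round 2: C' has alternatives sharing prefix 'g'. Introduce C'': C' → g C''
  Add: C'' → g
  Add: C'' → ε

No remaining common prefixes — done.

Resulting grammar:
C → + + + C'
C' → g C''
C'' → g
C'' → ε
C' → + C
C → C +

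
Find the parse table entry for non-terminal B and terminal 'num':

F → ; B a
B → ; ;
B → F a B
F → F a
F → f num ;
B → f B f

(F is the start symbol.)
To find M[B, 'num'], we find productions for B where 'num' is in the predict set (PREDICT(N → α) = (FIRST(α) \ {ε}) ∪ (FOLLOW(N) if α ⇒* ε)).

Relevant sets:
  FIRST(F) = { ';', 'f' }

B → ; ;: PREDICT = { ';' }
B → F a B: PREDICT = { ';', 'f' }
B → f B f: PREDICT = { 'f' }

M[B, 'num'] is empty (no production applies)

Answer: Empty (error entry)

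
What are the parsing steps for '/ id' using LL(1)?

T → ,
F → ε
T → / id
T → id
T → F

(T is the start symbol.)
LL(1) parsing maintains a stack (initially the start symbol over $) and the input. At each step: if the stack top is a terminal, match it against the current input token; if it is a non-terminal N, replace it with the RHS of M[N, lookahead] (the unique production whose predict set contains the lookahead).

Stack is shown with the top on the left.

Stack   Input   Action
----------------------
T $     / id $  output T → / id
/ id $  / id $  match '/'
id $    id $    match 'id'
$       $       accept

The string is accepted.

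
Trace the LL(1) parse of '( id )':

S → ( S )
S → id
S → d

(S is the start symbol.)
LL(1) parsing maintains a stack (initially the start symbol over $) and the input. At each step: if the stack top is a terminal, match it against the current input token; if it is a non-terminal N, replace it with the RHS of M[N, lookahead] (the unique production whose predict set contains the lookahead).

Stack is shown with the top on the left.

Stack    Input     Action
-------------------------
S $      ( id ) $  output S → ( S )
( S ) $  ( id ) $  match '('
S ) $    id ) $    output S → id
id ) $   id ) $    match 'id'
) $      ) $       match ')'
$        $         accept

The string is accepted.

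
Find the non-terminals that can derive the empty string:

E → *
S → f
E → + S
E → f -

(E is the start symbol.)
There are no ε-productions, so no non-terminal can derive ε.
No non-terminals are nullable.

Answer: None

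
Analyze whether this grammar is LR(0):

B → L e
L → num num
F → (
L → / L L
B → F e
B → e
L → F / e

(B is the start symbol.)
A grammar is LR(0) if no state in the canonical LR(0) collection has:
  - both a shift item (dot before a terminal) and a complete item (shift-reduce conflict), or
  - two or more complete items (reduce-reduce conflict; the accept item [B' → B .] counts as a complete item here).

Augment with B' → B and build the canonical LR(0) collection (I0 = CLOSURE({[B' → . B]}), then GOTO on every symbol after a dot until no new states appear). It has 16 states:
  I0: { [B → . F e], [B → . L e], [B → . e], [B' → . B], [F → . (], [L → . / L L], [L → . F / e], [L → . num num] }  — shift
  I1: { [F → ( .] }  — reduce
  I2: { [F → . (], [L → . / L L], [L → . F / e], [L → . num num], [L → / . L L] }  — shift
  I3: { [B' → B .] }  — accept
  I4: { [B → F . e], [L → F . / e] }  — shift
  I5: { [B → L . e] }  — shift
  I6: { [B → e .] }  — reduce
  I7: { [L → num . num] }  — shift
  I8: { [L → num num .] }  — reduce
  I9: { [B → L e .] }  — reduce
  I10: { [L → F / . e] }  — shift
  I11: { [B → F e .] }  — reduce
  I12: { [L → F / e .] }  — reduce
  I13: { [L → F . / e] }  — shift
  I14: { [F → . (], [L → . / L L], [L → . F / e], [L → . num num], [L → / L . L] }  — shift
  I15: { [L → / L L .] }  — reduce

Every state is either a pure shift/goto state or contains exactly one complete item and nothing to shift — no conflicts. The grammar is LR(0).

Answer: Yes, the grammar is LR(0)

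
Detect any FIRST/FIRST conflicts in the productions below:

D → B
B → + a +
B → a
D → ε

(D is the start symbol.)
No FIRST/FIRST conflicts.

FIRST sets of the non-terminals at (or reachable through a nullable prefix from) the front of some alternative:
  FIRST(B) = { '+', 'a' }

Productions for D:
  D → B: FIRST = { '+', 'a' }
  D → ε: FIRST = { ε }
Productions for B:
  B → + a +: FIRST = { '+' }
  B → a: FIRST = { 'a' }

All alternatives of each non-terminal have pairwise disjoint FIRST sets.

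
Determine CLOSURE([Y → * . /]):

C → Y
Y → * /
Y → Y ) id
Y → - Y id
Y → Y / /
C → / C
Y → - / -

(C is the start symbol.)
{ [Y → * . /] }

To compute CLOSURE, for each item [A → α.Bβ] where B is a non-terminal, add [B → .γ] for all productions B → γ; repeat for the newly added items until nothing changes.

Start with: [Y → * . /]
The dot precedes the terminal '/', so nothing is added.

CLOSURE = { [Y → * . /] }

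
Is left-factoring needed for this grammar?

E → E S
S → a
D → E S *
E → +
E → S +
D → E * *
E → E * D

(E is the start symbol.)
Yes, E has productions with common prefix 'E'; D has productions with common prefix 'E'

Left-factoring is needed when two productions for the same non-terminal
share a common prefix on the right-hand side.

Productions for E:
  E → E S
  E → +
  E → S +
  E → E * D
Productions for D:
  D → E S *
  D → E * *

Found common prefix 'E' in productions for E
Found common prefix 'E' in productions for D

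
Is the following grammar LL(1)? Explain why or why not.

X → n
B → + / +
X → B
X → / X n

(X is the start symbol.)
Yes, the grammar is LL(1).

A grammar is LL(1) if for each non-terminal N with multiple productions, the predict sets of those productions are pairwise disjoint, where PREDICT(N → α) = (FIRST(α) \ {ε}) ∪ (FOLLOW(N) if α ⇒* ε).

Relevant sets:
  FIRST(B) = { '+' }

For X:
  PREDICT(X → n) = { 'n' }
  PREDICT(X → B) = { '+' }
  PREDICT(X → '/' X n) = { '/' }
B has a single production, so nothing to check there.

All predict sets are disjoint. The grammar IS LL(1).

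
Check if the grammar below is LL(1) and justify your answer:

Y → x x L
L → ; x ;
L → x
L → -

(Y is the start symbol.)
For L:
  PREDICT(L → ';' x ';') = { ';' }
  PREDICT(L → x) = { 'x' }
  PREDICT(L → '-') = { '-' }
Y has a single production, so nothing to check there.

All predict sets are disjoint. The grammar IS LL(1).

Answer: Yes, the grammar is LL(1).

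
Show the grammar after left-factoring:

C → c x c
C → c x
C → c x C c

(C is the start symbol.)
C → c x C'
C' → c
C' → ε
C' → C c

Left-factoring transforms A → αβ₁ | αβ₂ into A → αA' and A' → β₁ | β₂
(α is the longest common prefix among the alternatives). Repeat until
no nonterminal has two alternatives with a common prefix.

Round 1: C has alternatives sharing prefix 'c x'. Introduce C': C → c x C'
  Add: C' → c
  Add: C' → ε
  Add: C' → C c

No remaining common prefixes — done.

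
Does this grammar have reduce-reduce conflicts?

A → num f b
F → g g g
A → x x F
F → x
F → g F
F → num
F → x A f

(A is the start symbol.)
A reduce-reduce conflict occurs when an LR(0) state has two complete items [A → α .] and [B → β .] — both call for a reduction, and with no lookahead the parser cannot choose between them.

Augment with A' → A and build the canonical LR(0) collection (I0 = CLOSURE({[A' → . A]}), then GOTO on every symbol after a dot until no new states appear). It has 16 states:
  I0: { [A → . num f b], [A → . x x F], [A' → . A] }  — shift
  I1: { [A' → A .] }  — accept
  I2: { [A → num . f b] }  — shift
  I3: { [A → x . x F] }  — shift
  I4: { [A → x x . F], [F → . g F], [F → . g g g], [F → . num], [F → . x A f], [F → . x] }  — shift
  I5: { [A → x x F .] }  — reduce
  I6: { [F → . g F], [F → . g g g], [F → . num], [F → . x A f], [F → . x], [F → g . F], [F → g . g g] }  — shift
  I7: { [F → num .] }  — reduce
  I8: { [A → . num f b], [A → . x x F], [F → x . A f], [F → x .] }  — shift, reduce
  I9: { [F → x A . f] }  — shift
  I10: { [F → x A f .] }  — reduce
  I11: { [F → g F .] }  — reduce
  I12: { [F → . g F], [F → . g g g], [F → . num], [F → . x A f], [F → . x], [F → g . F], [F → g . g g], [F → g g . g] }  — shift
  I13: { [F → . g F], [F → . g g g], [F → . num], [F → . x A f], [F → . x], [F → g . F], [F → g . g g], [F → g g . g], [F → g g g .] }  — shift, reduce
  I14: { [A → num f . b] }  — shift
  I15: { [A → num f b .] }  — reduce

No state contains more than one complete item.

Answer: No reduce-reduce conflicts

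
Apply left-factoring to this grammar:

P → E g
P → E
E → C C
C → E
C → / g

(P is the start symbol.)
P → E P'
P' → g
P' → ε
E → C C
C → E
C → / g

Left-factoring transforms A → αβ₁ | αβ₂ into A → αA' and A' → β₁ | β₂
(α is the longest common prefix among the alternatives). Repeat until
no nonterminal has two alternatives with a common prefix.

Round 1: P has alternatives sharing prefix 'E'. Introduce P': P → E P'
  Add: P' → g
  Add: P' → ε

No remaining common prefixes — done.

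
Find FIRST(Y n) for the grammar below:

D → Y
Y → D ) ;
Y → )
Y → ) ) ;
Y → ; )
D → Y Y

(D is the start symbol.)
FIRST sets of the non-terminals involved (from the grammar, by fixed-point iteration):
  FIRST(Y) = { ')', ';' }

To compute FIRST(Y n), process the symbols left to right:
Symbol Y is a non-terminal. Add FIRST(Y) \ {ε} = { ')', ';' }
Y is not nullable (ε ∉ FIRST(Y)), so stop here.
FIRST(Y n) = { ')', ';' }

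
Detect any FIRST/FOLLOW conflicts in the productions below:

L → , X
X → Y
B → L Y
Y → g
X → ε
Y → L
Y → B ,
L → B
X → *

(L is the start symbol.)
Yes. X → Y with FOLLOW(X) on { ',', 'g' }

Nullable non-terminals: X.
FIRST sets used below: FIRST(Y) = { ',', 'g' }

X: nullable alternative(s) X → ε; FOLLOW(X) = { $, ',', 'g' }
  X → Y: FIRST \ {ε} = { ',', 'g' } — overlaps FOLLOW(X) on { ',', 'g' }: CONFLICT
  X → ε: FIRST \ {ε} = { } — this is the only nullable alternative, skip
  X → *: FIRST \ {ε} = { '*' } — disjoint from FOLLOW(X)

B, L, Y have no nullable alternative, so no FIRST/FOLLOW check is needed there.

So the grammar has 1 FIRST/FOLLOW conflict (marked CONFLICT above).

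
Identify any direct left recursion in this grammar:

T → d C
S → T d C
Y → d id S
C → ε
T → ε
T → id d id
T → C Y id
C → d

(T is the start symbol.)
No direct left recursion

Direct left recursion occurs when N → N α for some non-terminal N (the right-hand side begins with the left-hand side itself).

T → d C: starts with d
S → T d C: starts with T
Y → d id S: starts with d
C → ε: starts with ε
T → ε: starts with ε
T → id d id: starts with id
T → C Y id: starts with C
C → d: starts with d

No direct left recursion found.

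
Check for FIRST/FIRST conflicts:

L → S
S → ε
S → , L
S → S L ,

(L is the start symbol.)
A FIRST/FIRST conflict occurs when two productions N → α and N → β for the same non-terminal have FIRST(α) ∩ FIRST(β) ≠ ∅ (with ε ∈ FIRST of a nullable right-hand side, so two nullable alternatives also conflict).

FIRST sets of the non-terminals at (or reachable through a nullable prefix from) the front of some alternative:
  FIRST(S) = { ',', ε }
  FIRST(L) = { ',', ε }

Productions for S:
  S → ε: FIRST = { ε }
  S → , L: FIRST = { ',' }
  S → S L ,: FIRST = { ',' }
L has only one production, so no FIRST/FIRST conflict is possible there.

Conflict for S: S → , L and S → S L ,
  Overlap: { ',' }

Answer: Yes. S → ',' L / S → S L ',' on { ',' }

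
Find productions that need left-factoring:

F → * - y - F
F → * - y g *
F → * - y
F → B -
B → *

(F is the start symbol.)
Yes, F has productions with common prefix '* - y'

Left-factoring is needed when two productions for the same non-terminal
share a common prefix on the right-hand side.

Productions for F:
  F → * - y - F
  F → * - y g *
  F → * - y
  F → B -

Found common prefix '* - y' in productions for F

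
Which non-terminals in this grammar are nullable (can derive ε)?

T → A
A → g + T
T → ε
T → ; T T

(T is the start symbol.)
{ 'T' }

A non-terminal is nullable if it can derive ε (the empty string): either it has an ε-production, or it has a production whose right-hand side consists entirely of nullable non-terminals.

ε-productions: T → ε
So T is immediately nullable.
No further non-terminal can be added: every production for the remaining non-terminals contains a terminal or a non-nullable non-terminal.
Nullable = { 'T' }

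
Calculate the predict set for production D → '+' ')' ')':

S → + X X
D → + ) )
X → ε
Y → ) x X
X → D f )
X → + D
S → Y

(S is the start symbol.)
PREDICT(D → '+' ')' ')') = (FIRST(RHS) \ {ε}) ∪ (FOLLOW(D) if ε ∈ FIRST(RHS), i.e. RHS ⇒* ε)
FIRST('+' ')' ')') = { '+' }
ε ∉ FIRST('+' ')' ')'), so FOLLOW(D) is not added.
PREDICT(D → '+' ')' ')') = { '+' }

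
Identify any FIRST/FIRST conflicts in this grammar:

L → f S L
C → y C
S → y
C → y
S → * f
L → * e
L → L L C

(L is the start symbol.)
FIRST sets of the non-terminals at (or reachable through a nullable prefix from) the front of some alternative:
  FIRST(L) = { '*', 'f' }

Productions for L:
  L → f S L: FIRST = { 'f' }
  L → * e: FIRST = { '*' }
  L → L L C: FIRST = { '*', 'f' }
Productions for C:
  C → y C: FIRST = { 'y' }
  C → y: FIRST = { 'y' }
Productions for S:
  S → y: FIRST = { 'y' }
  S → * f: FIRST = { '*' }

Conflict for L: L → f S L and L → L L C
  Overlap: { 'f' }
Conflict for L: L → * e and L → L L C
  Overlap: { '*' }
Conflict for C: C → y C and C → y
  Overlap: { 'y' }

Answer: Yes. L → f S L / L → L L C on { 'f' }; L → '*' e / L → L L C on { '*' }; C → y C / C → y on { 'y' }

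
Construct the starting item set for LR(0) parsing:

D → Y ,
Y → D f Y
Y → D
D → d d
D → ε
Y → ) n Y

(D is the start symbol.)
{ [D → . Y ,], [D → . d d], [D → .], [D' → . D], [Y → . ) n Y], [Y → . D f Y], [Y → . D] }

First, augment the grammar with D' → D
I₀ = CLOSURE({ [D' → . D] }):
  [D' → . D] has the dot before D: add [D → . Y ,], [D → . d d], [D → .]
  [D → . Y ,] has the dot before Y: add [Y → . D f Y], [Y → . D], [Y → . ) n Y]
No further items can be added.

I₀ = { [D → . Y ,], [D → . d d], [D → .], [D' → . D], [Y → . ) n Y], [Y → . D f Y], [Y → . D] }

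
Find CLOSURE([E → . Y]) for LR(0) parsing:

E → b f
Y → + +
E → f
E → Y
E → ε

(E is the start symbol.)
{ [E → . Y], [Y → . + +] }

Start with: [E → . Y]
  [E → . Y] has the dot before Y: add [Y → . + +]
No further items can be added.

CLOSURE = { [E → . Y], [Y → . + +] }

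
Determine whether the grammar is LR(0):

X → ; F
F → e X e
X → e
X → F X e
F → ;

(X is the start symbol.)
A grammar is LR(0) if no state in the canonical LR(0) collection has:
  - both a shift item (dot before a terminal) and a complete item (shift-reduce conflict), or
  - two or more complete items (reduce-reduce conflict; the accept item [X' → X .] counts as a complete item here).

Augment with X' → X and build the canonical LR(0) collection (I0 = CLOSURE({[X' → . X]}), then GOTO on every symbol after a dot until no new states appear). It has 12 states:
  I0: { [F → . ;], [F → . e X e], [X → . ; F], [X → . F X e], [X → . e], [X' → . X] }  — shift
  I1: { [F → . ;], [F → . e X e], [F → ; .], [X → ; . F] }  — shift, reduce
  I2: { [F → . ;], [F → . e X e], [X → . ; F], [X → . F X e], [X → . e], [X → F . X e] }  — shift
  I3: { [X' → X .] }  — accept
  I4: { [F → . ;], [F → . e X e], [F → e . X e], [X → . ; F], [X → . F X e], [X → . e], [X → e .] }  — shift, reduce
  I5: { [F → e X . e] }  — shift
  I6: { [F → e X e .] }  — reduce
  I7: { [X → F X . e] }  — shift
  I8: { [X → F X e .] }  — reduce
  I9: { [F → ; .] }  — reduce
  I10: { [X → ; F .] }  — reduce
  I11: { [F → . ;], [F → . e X e], [F → e . X e], [X → . ; F], [X → . F X e], [X → . e] }  — shift

Conflict in state I1:
  Shift-reduce conflict between [F → ; .] and [F → . ;]
So the grammar is NOT LR(0).

Answer: No. Shift-reduce conflict between [F → ; .] and [F → . ;]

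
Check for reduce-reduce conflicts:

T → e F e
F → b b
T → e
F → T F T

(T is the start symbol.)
No reduce-reduce conflicts

A reduce-reduce conflict occurs when an LR(0) state has two complete items [A → α .] and [B → β .] — both call for a reduction, and with no lookahead the parser cannot choose between them.

Augment with T' → T and build the canonical LR(0) collection (I0 = CLOSURE({[T' → . T]}), then GOTO on every symbol after a dot until no new states appear). It has 10 states:
  I0: { [T → . e F e], [T → . e], [T' → . T] }  — shift
  I1: { [T' → T .] }  — accept
  I2: { [F → . T F T], [F → . b b], [T → . e F e], [T → . e], [T → e . F e], [T → e .] }  — shift, reduce
  I3: { [T → e F . e] }  — shift
  I4: { [F → . T F T], [F → . b b], [F → T . F T], [T → . e F e], [T → . e] }  — shift
  I5: { [F → b . b] }  — shift
  I6: { [F → b b .] }  — reduce
  I7: { [F → T F . T], [T → . e F e], [T → . e] }  — shift
  I8: { [F → T F T .] }  — reduce
  I9: { [T → e F e .] }  — reduce

No state contains more than one complete item.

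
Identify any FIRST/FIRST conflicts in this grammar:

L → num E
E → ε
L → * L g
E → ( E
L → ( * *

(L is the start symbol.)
No FIRST/FIRST conflicts.

Productions for L:
  L → num E: FIRST = { 'num' }
  L → * L g: FIRST = { '*' }
  L → ( * *: FIRST = { '(' }
Productions for E:
  E → ε: FIRST = { ε }
  E → ( E: FIRST = { '(' }

All alternatives of each non-terminal have pairwise disjoint FIRST sets.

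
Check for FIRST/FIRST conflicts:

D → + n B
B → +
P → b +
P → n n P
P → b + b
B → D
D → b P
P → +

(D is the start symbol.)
A FIRST/FIRST conflict occurs when two productions N → α and N → β for the same non-terminal have FIRST(α) ∩ FIRST(β) ≠ ∅ (with ε ∈ FIRST of a nullable right-hand side, so two nullable alternatives also conflict).

FIRST sets of the non-terminals at (or reachable through a nullable prefix from) the front of some alternative:
  FIRST(D) = { '+', 'b' }

Productions for D:
  D → + n B: FIRST = { '+' }
  D → b P: FIRST = { 'b' }
Productions for B:
  B → +: FIRST = { '+' }
  B → D: FIRST = { '+', 'b' }
Productions for P:
  P → b +: FIRST = { 'b' }
  P → n n P: FIRST = { 'n' }
  P → b + b: FIRST = { 'b' }
  P → +: FIRST = { '+' }

Conflict for B: B → + and B → D
  Overlap: { '+' }
Conflict for P: P → b + and P → b + b
  Overlap: { 'b' }

Answer: Yes. B → '+' / B → D on { '+' }; P → b '+' / P → b '+' b on { 'b' }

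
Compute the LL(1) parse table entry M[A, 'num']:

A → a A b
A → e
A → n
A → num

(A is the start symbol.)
A → num

To find M[A, 'num'], we find productions for A where 'num' is in the predict set (PREDICT(N → α) = (FIRST(α) \ {ε}) ∪ (FOLLOW(N) if α ⇒* ε)).

A → a A b: PREDICT = { 'a' }
A → e: PREDICT = { 'e' }
A → n: PREDICT = { 'n' }
A → num: PREDICT = { 'num' }
  'num' is in predict set, so this production goes in M[A, 'num']

M[A, 'num'] = A → num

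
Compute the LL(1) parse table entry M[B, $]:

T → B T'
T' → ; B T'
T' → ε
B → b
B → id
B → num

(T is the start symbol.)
To find M[B, $], we find productions for B where $ is in the predict set (PREDICT(N → α) = (FIRST(α) \ {ε}) ∪ (FOLLOW(N) if α ⇒* ε)).

B → b: PREDICT = { 'b' }
B → id: PREDICT = { 'id' }
B → num: PREDICT = { 'num' }

M[B, $] is empty (no production applies)

Answer: Empty (error entry)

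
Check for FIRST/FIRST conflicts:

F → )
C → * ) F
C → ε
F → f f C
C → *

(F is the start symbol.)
Yes. C → '*' ')' F / C → '*' on { '*' }

A FIRST/FIRST conflict occurs when two productions N → α and N → β for the same non-terminal have FIRST(α) ∩ FIRST(β) ≠ ∅ (with ε ∈ FIRST of a nullable right-hand side, so two nullable alternatives also conflict).

Productions for F:
  F → ): FIRST = { ')' }
  F → f f C: FIRST = { 'f' }
Productions for C:
  C → * ) F: FIRST = { '*' }
  C → ε: FIRST = { ε }
  C → *: FIRST = { '*' }

Conflict for C: C → * ) F and C → *
  Overlap: { '*' }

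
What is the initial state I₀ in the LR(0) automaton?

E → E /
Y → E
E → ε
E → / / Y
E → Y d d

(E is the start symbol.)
First, augment the grammar with E' → E
I₀ = CLOSURE({ [E' → . E] }):
  [E' → . E] has the dot before E: add [E → . E /], [E → .], [E → . / / Y], [E → . Y d d]
  [E → . Y d d] has the dot before Y: add [Y → . E]
No further items can be added.

I₀ = { [E → . / / Y], [E → . E /], [E → . Y d d], [E → .], [E' → . E], [Y → . E] }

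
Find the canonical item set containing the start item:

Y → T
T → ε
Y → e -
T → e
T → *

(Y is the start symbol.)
First, augment the grammar with Y' → Y
I₀ = CLOSURE({ [Y' → . Y] }):
  [Y' → . Y] has the dot before Y: add [Y → . T], [Y → . e -]
  [Y → . T] has the dot before T: add [T → .], [T → . e], [T → . *]
No further items can be added.

I₀ = { [T → . *], [T → . e], [T → .], [Y → . T], [Y → . e -], [Y' → . Y] }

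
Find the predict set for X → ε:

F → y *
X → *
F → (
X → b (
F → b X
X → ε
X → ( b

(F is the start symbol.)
{ $ }

PREDICT(X → ε) = (FIRST(RHS) \ {ε}) ∪ (FOLLOW(X) if ε ∈ FIRST(RHS), i.e. RHS ⇒* ε)
The right-hand side is ε (FIRST(ε) = { ε }), so the predict set is FOLLOW(X) = { $ }
PREDICT(X → ε) = { $ }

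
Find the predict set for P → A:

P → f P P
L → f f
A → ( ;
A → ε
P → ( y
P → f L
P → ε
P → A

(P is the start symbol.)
PREDICT(P → A) = (FIRST(RHS) \ {ε}) ∪ (FOLLOW(P) if ε ∈ FIRST(RHS), i.e. RHS ⇒* ε)
FIRST(A) = { '(', ε }
FIRST(A) = { '(', ε }
ε ∈ FIRST(A) (the right-hand side is nullable), so add FOLLOW(P) = { $, '(', 'f' }
PREDICT(P → A) = { $, '(', 'f' }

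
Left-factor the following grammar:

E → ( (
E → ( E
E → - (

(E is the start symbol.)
Left-factoring transforms A → αβ₁ | αβ₂ into A → αA' and A' → β₁ | β₂
(α is the longest common prefix among the alternatives). Repeat until
no nonterminal has two alternatives with a common prefix.

Round 1: E has alternatives sharing prefix '('. Introduce E': E → ( E'
  Add: E' → (
  Add: E' → E

No remaining common prefixes — done.

Resulting grammar:
E → ( E'
E' → (
E' → E
E → - (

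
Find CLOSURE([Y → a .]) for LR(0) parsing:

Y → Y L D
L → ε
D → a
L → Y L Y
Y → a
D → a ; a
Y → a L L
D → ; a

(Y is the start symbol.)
To compute CLOSURE, for each item [A → α.Bβ] where B is a non-terminal, add [B → .γ] for all productions B → γ; repeat for the newly added items until nothing changes.

Start with: [Y → a .]
The dot is at the end, so nothing is added.

CLOSURE = { [Y → a .] }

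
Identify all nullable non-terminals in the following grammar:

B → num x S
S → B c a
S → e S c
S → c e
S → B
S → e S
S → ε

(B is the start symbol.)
{ 'S' }

A non-terminal is nullable if it can derive ε (the empty string): either it has an ε-production, or it has a production whose right-hand side consists entirely of nullable non-terminals.

ε-productions: S → ε
So S is immediately nullable.
No further non-terminal can be added: every production for the remaining non-terminals contains a terminal or a non-nullable non-terminal.
Nullable = { 'S' }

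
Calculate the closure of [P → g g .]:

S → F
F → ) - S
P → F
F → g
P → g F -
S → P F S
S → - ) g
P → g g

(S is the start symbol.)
{ [P → g g .] }

Start with: [P → g g .]
The dot is at the end, so nothing is added.

CLOSURE = { [P → g g .] }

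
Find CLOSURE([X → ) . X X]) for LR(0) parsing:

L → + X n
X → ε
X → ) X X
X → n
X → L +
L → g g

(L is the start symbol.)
To compute CLOSURE, for each item [A → α.Bβ] where B is a non-terminal, add [B → .γ] for all productions B → γ; repeat for the newly added items until nothing changes.

Start with: [X → ) . X X]
  [X → ) . X X] has the dot before X: add [X → .], [X → . ) X X], [X → . n], [X → . L +]
  [X → . L +] has the dot before L: add [L → . + X n], [L → . g g]
No further items can be added.

CLOSURE = { [L → . + X n], [L → . g g], [X → ) . X X], [X → . ) X X], [X → . L +], [X → . n], [X → .] }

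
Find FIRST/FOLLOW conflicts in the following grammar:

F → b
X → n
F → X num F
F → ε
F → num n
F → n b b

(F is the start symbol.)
A FIRST/FOLLOW conflict occurs when a non-terminal N has a nullable alternative N → β (β ⇒* ε) and another alternative N → α with FIRST(α) ∩ FOLLOW(N) ≠ ∅: on such a lookahead the parser cannot decide between expanding α and letting N vanish via β.

Nullable non-terminals: F.
FIRST sets used below: FIRST(X) = { 'n' }

F: nullable alternative(s) F → ε; FOLLOW(F) = { $ }
  F → b: FIRST \ {ε} = { 'b' } — disjoint from FOLLOW(F)
  F → X num F: FIRST \ {ε} = { 'n' } — disjoint from FOLLOW(F)
  F → ε: FIRST \ {ε} = { } — this is the only nullable alternative, skip
  F → num n: FIRST \ {ε} = { 'num' } — disjoint from FOLLOW(F)
  F → n b b: FIRST \ {ε} = { 'n' } — disjoint from FOLLOW(F)

X has no nullable alternative, so no FIRST/FOLLOW check is needed there.

No FIRST/FOLLOW conflicts found.

Answer: No FIRST/FOLLOW conflicts.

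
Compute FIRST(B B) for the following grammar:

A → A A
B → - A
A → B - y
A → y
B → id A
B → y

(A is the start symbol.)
{ '-', 'id', 'y' }

FIRST sets of the non-terminals involved (from the grammar, by fixed-point iteration):
  FIRST(B) = { '-', 'id', 'y' }

To compute FIRST(B B), process the symbols left to right:
Symbol B is a non-terminal. Add FIRST(B) \ {ε} = { '-', 'id', 'y' }
B is not nullable (ε ∉ FIRST(B)), so stop here.
FIRST(B B) = { '-', 'id', 'y' }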